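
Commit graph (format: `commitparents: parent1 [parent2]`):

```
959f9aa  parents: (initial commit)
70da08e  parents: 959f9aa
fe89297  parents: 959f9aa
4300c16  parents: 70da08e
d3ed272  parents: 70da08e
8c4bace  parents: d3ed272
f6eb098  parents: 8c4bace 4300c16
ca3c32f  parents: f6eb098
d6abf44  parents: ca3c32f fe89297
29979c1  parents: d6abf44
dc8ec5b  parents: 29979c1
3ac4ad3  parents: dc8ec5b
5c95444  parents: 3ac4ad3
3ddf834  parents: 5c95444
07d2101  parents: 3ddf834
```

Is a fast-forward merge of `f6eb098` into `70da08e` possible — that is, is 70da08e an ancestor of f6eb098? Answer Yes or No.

Yes

A fast-forward from 70da08e to f6eb098 is possible iff 70da08e is an ancestor of f6eb098.
Ancestors of f6eb098: {4300c16, 70da08e, 8c4bace, 959f9aa, d3ed272, f6eb098}.
70da08e is among them, so fast-forward is possible.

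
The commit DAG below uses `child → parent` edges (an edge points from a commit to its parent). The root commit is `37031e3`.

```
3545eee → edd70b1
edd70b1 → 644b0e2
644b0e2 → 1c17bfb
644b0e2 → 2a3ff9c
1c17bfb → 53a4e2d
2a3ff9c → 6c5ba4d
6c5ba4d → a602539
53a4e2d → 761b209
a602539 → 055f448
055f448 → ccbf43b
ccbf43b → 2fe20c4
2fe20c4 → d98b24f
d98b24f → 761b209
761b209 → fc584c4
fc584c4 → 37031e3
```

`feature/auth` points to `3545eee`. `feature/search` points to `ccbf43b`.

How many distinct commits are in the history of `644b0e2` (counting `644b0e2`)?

13

Walking parent pointers from 644b0e2: reachable set = {055f448, 1c17bfb, 2a3ff9c, 2fe20c4, 37031e3, 53a4e2d, 644b0e2, 6c5ba4d, 761b209, a602539, ccbf43b, d98b24f, fc584c4}.
That is 13 commits.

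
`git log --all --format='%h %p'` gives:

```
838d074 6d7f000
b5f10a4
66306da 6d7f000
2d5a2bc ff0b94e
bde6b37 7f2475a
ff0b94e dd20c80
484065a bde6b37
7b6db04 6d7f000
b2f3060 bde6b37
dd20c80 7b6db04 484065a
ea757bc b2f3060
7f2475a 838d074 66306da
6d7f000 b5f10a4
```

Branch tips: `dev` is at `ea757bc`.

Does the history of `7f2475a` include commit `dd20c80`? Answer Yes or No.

No

Ancestors of 7f2475a: {66306da, 6d7f000, 7f2475a, 838d074, b5f10a4}.
dd20c80 is not in that set, so it is not an ancestor of 7f2475a.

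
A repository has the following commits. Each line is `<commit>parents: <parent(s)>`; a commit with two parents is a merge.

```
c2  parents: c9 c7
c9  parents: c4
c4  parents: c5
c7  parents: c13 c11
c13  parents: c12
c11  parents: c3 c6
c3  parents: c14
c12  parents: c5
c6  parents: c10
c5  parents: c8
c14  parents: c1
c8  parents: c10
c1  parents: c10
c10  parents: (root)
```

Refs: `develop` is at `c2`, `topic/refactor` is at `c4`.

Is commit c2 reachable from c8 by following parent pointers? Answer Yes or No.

Ancestors of c8: {c10, c8}.
c2 is not in that set, so it is not an ancestor of c8.

No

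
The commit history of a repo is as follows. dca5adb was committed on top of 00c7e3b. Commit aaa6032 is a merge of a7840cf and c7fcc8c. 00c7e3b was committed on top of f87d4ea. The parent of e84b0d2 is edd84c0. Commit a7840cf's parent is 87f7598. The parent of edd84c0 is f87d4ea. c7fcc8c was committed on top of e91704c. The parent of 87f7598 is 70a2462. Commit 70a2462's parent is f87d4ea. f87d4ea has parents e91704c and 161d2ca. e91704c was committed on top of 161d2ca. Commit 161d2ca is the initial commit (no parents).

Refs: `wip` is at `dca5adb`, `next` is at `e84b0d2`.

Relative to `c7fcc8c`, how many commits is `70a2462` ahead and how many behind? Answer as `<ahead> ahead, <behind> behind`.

Reachable from 70a2462: {161d2ca, 70a2462, e91704c, f87d4ea}.
Reachable from c7fcc8c: {161d2ca, c7fcc8c, e91704c}.
Only in 70a2462's history (ahead): {70a2462, f87d4ea} — 2.
Only in c7fcc8c's history (behind): {c7fcc8c} — 1.

2 ahead, 1 behind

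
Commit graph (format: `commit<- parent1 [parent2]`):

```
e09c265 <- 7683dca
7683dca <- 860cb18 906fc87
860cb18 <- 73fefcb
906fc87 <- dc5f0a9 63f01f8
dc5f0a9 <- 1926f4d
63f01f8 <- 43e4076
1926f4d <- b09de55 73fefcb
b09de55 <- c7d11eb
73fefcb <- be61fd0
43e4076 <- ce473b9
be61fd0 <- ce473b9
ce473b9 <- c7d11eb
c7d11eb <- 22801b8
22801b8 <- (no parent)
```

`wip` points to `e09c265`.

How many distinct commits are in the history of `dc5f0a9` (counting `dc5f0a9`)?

8

Walking parent pointers from dc5f0a9: reachable set = {1926f4d, 22801b8, 73fefcb, b09de55, be61fd0, c7d11eb, ce473b9, dc5f0a9}.
That is 8 commits.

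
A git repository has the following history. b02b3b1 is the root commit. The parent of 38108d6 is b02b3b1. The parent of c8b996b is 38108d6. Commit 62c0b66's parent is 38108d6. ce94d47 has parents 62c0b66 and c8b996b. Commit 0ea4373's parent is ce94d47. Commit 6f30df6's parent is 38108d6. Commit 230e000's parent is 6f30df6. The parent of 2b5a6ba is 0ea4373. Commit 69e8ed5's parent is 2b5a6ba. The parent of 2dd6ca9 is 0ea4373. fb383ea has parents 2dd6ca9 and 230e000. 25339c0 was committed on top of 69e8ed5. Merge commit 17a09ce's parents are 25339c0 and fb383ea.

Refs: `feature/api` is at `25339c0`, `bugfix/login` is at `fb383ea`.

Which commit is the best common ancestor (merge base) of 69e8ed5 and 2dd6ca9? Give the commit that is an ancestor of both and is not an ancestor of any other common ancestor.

0ea4373

Ancestors of 69e8ed5: {0ea4373, 2b5a6ba, 38108d6, 62c0b66, 69e8ed5, b02b3b1, c8b996b, ce94d47}.
Ancestors of 2dd6ca9: {0ea4373, 2dd6ca9, 38108d6, 62c0b66, b02b3b1, c8b996b, ce94d47}.
Common ancestors: {0ea4373, 38108d6, 62c0b66, b02b3b1, c8b996b, ce94d47}.
Among these, 0ea4373 is not an ancestor of any other common ancestor — it is the merge base.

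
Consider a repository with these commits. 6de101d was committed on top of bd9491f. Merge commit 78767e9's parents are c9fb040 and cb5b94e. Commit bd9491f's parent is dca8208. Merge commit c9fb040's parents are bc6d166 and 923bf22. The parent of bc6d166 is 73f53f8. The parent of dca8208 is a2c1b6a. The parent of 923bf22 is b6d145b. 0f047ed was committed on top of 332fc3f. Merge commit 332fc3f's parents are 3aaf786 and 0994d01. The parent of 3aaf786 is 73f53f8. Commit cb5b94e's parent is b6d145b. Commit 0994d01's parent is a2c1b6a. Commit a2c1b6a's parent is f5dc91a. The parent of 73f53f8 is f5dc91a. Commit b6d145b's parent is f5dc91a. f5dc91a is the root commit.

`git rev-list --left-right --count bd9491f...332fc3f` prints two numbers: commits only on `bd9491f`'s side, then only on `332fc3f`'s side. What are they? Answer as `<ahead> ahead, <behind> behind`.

2 ahead, 4 behind

Reachable from bd9491f: {a2c1b6a, bd9491f, dca8208, f5dc91a}.
Reachable from 332fc3f: {0994d01, 332fc3f, 3aaf786, 73f53f8, a2c1b6a, f5dc91a}.
Only in bd9491f's history (ahead): {bd9491f, dca8208} — 2.
Only in 332fc3f's history (behind): {0994d01, 332fc3f, 3aaf786, 73f53f8} — 4.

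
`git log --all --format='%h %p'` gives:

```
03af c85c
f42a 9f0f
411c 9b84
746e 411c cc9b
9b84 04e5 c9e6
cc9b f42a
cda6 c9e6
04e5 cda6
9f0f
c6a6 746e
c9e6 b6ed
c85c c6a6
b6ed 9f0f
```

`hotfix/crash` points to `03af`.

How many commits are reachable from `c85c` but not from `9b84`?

6

Reachable from c85c: {04e5, 411c, 746e, 9b84, 9f0f, b6ed, c6a6, c85c, c9e6, cc9b, cda6, f42a}.
Reachable from 9b84: {04e5, 9b84, 9f0f, b6ed, c9e6, cda6}.
In c85c's history but not 9b84's: {411c, 746e, c6a6, c85c, cc9b, f42a} — 6 commits.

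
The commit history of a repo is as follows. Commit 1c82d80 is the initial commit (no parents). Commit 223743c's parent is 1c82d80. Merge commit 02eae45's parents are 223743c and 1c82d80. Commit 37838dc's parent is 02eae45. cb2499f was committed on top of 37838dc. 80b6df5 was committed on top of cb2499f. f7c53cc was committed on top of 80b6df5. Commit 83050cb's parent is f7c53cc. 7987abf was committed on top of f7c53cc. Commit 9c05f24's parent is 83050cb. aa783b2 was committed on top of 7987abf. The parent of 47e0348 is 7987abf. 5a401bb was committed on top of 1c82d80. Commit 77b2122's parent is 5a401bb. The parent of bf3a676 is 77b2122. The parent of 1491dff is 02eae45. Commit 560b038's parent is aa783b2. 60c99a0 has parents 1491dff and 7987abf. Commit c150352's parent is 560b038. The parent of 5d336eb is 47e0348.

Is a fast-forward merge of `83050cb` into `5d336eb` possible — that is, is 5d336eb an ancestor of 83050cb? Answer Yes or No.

No

A fast-forward from 5d336eb to 83050cb is possible iff 5d336eb is an ancestor of 83050cb.
Ancestors of 83050cb: {02eae45, 1c82d80, 223743c, 37838dc, 80b6df5, 83050cb, cb2499f, f7c53cc}.
5d336eb is not among them, so fast-forward is not possible.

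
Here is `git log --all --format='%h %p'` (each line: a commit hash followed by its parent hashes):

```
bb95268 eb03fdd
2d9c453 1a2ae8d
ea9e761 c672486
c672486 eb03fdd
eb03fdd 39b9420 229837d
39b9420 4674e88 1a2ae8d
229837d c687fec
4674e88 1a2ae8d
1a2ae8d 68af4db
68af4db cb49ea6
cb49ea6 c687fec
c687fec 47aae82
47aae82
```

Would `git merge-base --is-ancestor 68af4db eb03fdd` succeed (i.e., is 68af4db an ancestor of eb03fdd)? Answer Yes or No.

Ancestors of eb03fdd (commits reachable by following parents): {1a2ae8d, 229837d, 39b9420, 4674e88, 47aae82, 68af4db, c687fec, cb49ea6, eb03fdd}.
68af4db is in that set, so it is an ancestor of eb03fdd.

Yes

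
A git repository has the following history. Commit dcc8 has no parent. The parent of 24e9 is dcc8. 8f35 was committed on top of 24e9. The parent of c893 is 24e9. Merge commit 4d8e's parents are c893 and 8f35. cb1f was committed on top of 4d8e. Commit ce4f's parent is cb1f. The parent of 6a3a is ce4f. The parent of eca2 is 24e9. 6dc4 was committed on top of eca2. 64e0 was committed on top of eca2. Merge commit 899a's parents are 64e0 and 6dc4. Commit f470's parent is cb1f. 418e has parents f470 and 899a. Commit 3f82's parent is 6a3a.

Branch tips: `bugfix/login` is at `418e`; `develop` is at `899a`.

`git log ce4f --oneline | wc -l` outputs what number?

7

Walking parent pointers from ce4f: reachable set = {24e9, 4d8e, 8f35, c893, cb1f, ce4f, dcc8}.
That is 7 commits.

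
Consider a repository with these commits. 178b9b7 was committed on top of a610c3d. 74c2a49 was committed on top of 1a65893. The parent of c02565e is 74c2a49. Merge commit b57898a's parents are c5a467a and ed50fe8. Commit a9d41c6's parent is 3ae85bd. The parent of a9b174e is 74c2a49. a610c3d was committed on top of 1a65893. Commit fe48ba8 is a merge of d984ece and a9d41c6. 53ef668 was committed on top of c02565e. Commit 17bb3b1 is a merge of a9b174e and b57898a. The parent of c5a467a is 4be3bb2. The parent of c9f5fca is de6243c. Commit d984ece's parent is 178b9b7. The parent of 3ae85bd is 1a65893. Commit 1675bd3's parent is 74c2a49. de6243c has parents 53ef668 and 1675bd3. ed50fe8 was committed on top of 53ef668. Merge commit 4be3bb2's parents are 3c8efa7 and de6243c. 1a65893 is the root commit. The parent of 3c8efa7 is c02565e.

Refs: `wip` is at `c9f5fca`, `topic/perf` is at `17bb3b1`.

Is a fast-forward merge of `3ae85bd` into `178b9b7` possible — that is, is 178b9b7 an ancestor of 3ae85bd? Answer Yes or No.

A fast-forward from 178b9b7 to 3ae85bd is possible iff 178b9b7 is an ancestor of 3ae85bd.
Ancestors of 3ae85bd: {1a65893, 3ae85bd}.
178b9b7 is not among them, so fast-forward is not possible.

No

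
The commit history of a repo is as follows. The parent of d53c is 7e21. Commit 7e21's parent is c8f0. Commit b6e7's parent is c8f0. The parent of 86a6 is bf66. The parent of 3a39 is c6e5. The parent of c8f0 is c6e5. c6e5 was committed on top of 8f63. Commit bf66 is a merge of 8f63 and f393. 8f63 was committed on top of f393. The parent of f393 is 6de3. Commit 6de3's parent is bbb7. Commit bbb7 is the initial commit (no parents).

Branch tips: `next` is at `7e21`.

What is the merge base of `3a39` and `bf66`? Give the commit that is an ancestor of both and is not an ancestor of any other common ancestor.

Ancestors of 3a39: {3a39, 6de3, 8f63, bbb7, c6e5, f393}.
Ancestors of bf66: {6de3, 8f63, bbb7, bf66, f393}.
Common ancestors: {6de3, 8f63, bbb7, f393}.
Among these, 8f63 is not an ancestor of any other common ancestor — it is the merge base.

8f63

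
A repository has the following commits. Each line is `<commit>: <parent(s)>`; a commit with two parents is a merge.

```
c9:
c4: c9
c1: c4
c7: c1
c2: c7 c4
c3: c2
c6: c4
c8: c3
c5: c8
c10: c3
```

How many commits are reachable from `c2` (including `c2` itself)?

Walking parent pointers from c2: reachable set = {c1, c2, c4, c7, c9}.
That is 5 commits.

5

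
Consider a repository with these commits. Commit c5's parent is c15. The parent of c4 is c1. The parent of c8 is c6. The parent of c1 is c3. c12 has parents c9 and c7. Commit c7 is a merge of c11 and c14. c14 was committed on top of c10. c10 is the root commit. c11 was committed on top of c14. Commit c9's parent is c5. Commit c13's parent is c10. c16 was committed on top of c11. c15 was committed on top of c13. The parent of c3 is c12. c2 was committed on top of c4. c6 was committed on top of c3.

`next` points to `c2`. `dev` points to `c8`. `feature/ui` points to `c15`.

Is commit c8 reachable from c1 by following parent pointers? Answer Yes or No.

Ancestors of c1: {c1, c10, c11, c12, c13, c14, c15, c3, c5, c7, c9}.
c8 is not in that set, so it is not an ancestor of c1.

No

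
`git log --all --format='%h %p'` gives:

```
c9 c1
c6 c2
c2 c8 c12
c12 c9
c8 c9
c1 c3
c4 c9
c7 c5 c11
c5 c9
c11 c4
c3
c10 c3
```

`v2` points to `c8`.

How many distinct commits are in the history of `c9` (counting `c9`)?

Walking parent pointers from c9: reachable set = {c1, c3, c9}.
That is 3 commits.

3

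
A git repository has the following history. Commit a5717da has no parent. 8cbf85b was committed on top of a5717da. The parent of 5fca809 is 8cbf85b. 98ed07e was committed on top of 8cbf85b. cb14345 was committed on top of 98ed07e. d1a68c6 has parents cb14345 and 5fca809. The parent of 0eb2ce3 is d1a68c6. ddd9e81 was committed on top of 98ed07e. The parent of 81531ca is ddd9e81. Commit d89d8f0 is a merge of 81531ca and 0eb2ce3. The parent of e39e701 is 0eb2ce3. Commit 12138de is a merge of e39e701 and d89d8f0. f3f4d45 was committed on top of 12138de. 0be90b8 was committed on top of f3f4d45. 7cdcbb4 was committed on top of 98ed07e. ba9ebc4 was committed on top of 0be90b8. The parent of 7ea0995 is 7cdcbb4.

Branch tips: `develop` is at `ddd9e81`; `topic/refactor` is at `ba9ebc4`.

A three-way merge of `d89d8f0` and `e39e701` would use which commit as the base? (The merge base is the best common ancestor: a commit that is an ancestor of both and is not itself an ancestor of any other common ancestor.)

Ancestors of d89d8f0: {0eb2ce3, 5fca809, 81531ca, 8cbf85b, 98ed07e, a5717da, cb14345, d1a68c6, d89d8f0, ddd9e81}.
Ancestors of e39e701: {0eb2ce3, 5fca809, 8cbf85b, 98ed07e, a5717da, cb14345, d1a68c6, e39e701}.
Common ancestors: {0eb2ce3, 5fca809, 8cbf85b, 98ed07e, a5717da, cb14345, d1a68c6}.
Among these, 0eb2ce3 is not an ancestor of any other common ancestor — it is the merge base.

0eb2ce3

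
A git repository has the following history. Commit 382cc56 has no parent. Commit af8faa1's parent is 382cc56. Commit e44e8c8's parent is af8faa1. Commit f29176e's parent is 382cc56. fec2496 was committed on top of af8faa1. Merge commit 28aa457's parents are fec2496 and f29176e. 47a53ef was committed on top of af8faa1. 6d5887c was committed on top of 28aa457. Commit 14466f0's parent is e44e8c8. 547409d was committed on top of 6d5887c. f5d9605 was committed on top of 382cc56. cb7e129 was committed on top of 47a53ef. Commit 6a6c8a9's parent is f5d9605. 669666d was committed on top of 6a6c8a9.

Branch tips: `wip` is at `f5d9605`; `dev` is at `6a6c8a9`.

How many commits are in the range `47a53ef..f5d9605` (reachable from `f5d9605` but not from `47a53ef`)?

1

Reachable from f5d9605: {382cc56, f5d9605}.
Reachable from 47a53ef: {382cc56, 47a53ef, af8faa1}.
In f5d9605's history but not 47a53ef's: {f5d9605} — 1 commit.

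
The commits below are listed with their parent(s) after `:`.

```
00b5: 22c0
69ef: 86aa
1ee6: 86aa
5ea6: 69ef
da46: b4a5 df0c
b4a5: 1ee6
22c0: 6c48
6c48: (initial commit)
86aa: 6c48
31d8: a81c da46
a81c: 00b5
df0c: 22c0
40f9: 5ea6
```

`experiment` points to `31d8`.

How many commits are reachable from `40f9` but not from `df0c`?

4

Reachable from 40f9: {40f9, 5ea6, 69ef, 6c48, 86aa}.
Reachable from df0c: {22c0, 6c48, df0c}.
In 40f9's history but not df0c's: {40f9, 5ea6, 69ef, 86aa} — 4 commits.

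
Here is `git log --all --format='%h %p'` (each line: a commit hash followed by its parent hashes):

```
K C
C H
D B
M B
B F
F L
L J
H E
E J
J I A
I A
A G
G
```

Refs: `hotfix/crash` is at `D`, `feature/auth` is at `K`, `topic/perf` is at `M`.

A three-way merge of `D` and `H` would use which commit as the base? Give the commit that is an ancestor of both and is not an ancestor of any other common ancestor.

Ancestors of D: {A, B, D, F, G, I, J, L}.
Ancestors of H: {A, E, G, H, I, J}.
Common ancestors: {A, G, I, J}.
Among these, J is not an ancestor of any other common ancestor — it is the merge base.

J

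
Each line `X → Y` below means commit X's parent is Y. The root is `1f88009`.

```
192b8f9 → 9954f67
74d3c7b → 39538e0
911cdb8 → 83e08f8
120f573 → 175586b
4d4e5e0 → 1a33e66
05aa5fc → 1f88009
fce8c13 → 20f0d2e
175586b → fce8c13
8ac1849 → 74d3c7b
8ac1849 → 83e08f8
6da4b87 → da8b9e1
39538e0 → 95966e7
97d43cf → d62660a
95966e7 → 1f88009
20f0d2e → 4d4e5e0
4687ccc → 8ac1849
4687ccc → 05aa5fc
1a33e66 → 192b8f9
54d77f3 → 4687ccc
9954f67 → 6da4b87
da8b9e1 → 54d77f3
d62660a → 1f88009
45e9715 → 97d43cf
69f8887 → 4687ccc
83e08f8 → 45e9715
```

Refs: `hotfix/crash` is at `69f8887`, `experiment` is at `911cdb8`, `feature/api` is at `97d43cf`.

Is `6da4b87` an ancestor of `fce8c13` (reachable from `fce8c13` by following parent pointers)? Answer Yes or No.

Yes

Ancestors of fce8c13 (commits reachable by following parents): {05aa5fc, 192b8f9, 1a33e66, 1f88009, 20f0d2e, 39538e0, 45e9715, 4687ccc, 4d4e5e0, 54d77f3, 6da4b87, 74d3c7b, 83e08f8, 8ac1849, 95966e7, 97d43cf, 9954f67, d62660a, da8b9e1, fce8c13}.
6da4b87 is in that set, so it is an ancestor of fce8c13.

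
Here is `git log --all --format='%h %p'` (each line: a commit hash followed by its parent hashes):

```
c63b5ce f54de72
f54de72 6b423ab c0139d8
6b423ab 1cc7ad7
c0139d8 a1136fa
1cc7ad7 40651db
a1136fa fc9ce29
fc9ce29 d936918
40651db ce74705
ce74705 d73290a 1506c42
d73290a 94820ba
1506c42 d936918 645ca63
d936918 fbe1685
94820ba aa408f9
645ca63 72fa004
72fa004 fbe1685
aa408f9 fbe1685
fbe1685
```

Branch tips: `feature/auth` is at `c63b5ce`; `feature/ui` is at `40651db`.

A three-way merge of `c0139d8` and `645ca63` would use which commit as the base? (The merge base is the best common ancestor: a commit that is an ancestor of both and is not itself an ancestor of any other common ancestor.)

fbe1685

Ancestors of c0139d8: {a1136fa, c0139d8, d936918, fbe1685, fc9ce29}.
Ancestors of 645ca63: {645ca63, 72fa004, fbe1685}.
Common ancestors: {fbe1685}.
The only common ancestor is fbe1685, so it is the merge base.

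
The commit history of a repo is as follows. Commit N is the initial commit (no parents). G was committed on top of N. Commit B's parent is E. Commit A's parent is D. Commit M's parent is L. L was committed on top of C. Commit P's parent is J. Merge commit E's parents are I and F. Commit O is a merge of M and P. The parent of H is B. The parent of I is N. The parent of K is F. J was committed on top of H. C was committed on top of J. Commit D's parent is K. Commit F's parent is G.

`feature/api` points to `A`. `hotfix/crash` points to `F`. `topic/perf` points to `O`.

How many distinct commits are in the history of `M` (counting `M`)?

Walking parent pointers from M: reachable set = {B, C, E, F, G, H, I, J, L, M, N}.
That is 11 commits.

11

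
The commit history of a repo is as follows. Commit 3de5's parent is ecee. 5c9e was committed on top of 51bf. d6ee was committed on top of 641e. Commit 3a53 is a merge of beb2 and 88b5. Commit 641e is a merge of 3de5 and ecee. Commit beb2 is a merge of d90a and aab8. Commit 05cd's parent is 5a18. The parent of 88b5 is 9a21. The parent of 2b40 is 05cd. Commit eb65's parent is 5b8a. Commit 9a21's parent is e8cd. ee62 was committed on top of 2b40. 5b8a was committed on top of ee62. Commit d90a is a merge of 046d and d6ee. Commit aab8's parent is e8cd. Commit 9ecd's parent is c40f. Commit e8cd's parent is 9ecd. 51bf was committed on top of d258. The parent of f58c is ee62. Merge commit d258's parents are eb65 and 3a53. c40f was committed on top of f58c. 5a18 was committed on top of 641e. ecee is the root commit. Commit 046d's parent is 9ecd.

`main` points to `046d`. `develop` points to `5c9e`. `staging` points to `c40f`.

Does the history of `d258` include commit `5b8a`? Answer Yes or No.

Yes

Ancestors of d258 (commits reachable by following parents): {046d, 05cd, 2b40, 3a53, 3de5, 5a18, 5b8a, 641e, 88b5, 9a21, 9ecd, aab8, beb2, c40f, d258, d6ee, d90a, e8cd, eb65, ecee, ee62, f58c}.
5b8a is in that set, so it is an ancestor of d258.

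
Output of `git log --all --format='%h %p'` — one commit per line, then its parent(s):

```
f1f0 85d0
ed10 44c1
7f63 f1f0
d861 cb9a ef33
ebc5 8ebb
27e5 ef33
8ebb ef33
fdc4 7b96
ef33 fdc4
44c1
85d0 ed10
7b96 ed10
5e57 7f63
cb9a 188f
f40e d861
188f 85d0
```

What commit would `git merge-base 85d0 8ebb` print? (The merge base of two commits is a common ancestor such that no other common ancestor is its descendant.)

ed10

Ancestors of 85d0: {44c1, 85d0, ed10}.
Ancestors of 8ebb: {44c1, 7b96, 8ebb, ed10, ef33, fdc4}.
Common ancestors: {44c1, ed10}.
Among these, ed10 is not an ancestor of any other common ancestor — it is the merge base.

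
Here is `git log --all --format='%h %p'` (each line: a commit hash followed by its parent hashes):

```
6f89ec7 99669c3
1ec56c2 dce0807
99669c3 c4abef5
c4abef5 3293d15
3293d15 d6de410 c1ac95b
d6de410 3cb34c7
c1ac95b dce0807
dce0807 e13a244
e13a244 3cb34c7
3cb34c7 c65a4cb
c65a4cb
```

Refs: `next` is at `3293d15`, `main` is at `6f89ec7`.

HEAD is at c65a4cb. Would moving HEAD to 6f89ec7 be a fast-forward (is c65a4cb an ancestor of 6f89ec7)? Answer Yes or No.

A fast-forward from c65a4cb to 6f89ec7 is possible iff c65a4cb is an ancestor of 6f89ec7.
Ancestors of 6f89ec7: {3293d15, 3cb34c7, 6f89ec7, 99669c3, c1ac95b, c4abef5, c65a4cb, d6de410, dce0807, e13a244}.
c65a4cb is among them, so fast-forward is possible.

Yes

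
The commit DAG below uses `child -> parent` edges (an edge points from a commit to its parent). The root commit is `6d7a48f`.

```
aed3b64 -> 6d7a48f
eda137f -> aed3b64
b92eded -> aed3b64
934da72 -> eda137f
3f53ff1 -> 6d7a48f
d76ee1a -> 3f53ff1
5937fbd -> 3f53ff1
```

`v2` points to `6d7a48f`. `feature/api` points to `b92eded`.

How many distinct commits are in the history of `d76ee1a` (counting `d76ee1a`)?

Walking parent pointers from d76ee1a: reachable set = {3f53ff1, 6d7a48f, d76ee1a}.
That is 3 commits.

3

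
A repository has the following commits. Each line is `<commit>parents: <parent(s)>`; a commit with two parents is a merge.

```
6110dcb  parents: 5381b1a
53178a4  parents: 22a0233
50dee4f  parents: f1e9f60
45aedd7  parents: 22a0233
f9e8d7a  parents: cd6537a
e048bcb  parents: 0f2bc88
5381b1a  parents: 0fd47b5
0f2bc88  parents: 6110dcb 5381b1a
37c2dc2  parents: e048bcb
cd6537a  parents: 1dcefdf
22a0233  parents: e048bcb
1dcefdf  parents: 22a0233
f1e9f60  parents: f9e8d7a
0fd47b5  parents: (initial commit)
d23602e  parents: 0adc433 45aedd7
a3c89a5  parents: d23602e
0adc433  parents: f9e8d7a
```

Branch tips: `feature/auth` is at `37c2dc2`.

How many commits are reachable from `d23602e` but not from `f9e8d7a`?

3

Reachable from d23602e: {0adc433, 0f2bc88, 0fd47b5, 1dcefdf, 22a0233, 45aedd7, 5381b1a, 6110dcb, cd6537a, d23602e, e048bcb, f9e8d7a}.
Reachable from f9e8d7a: {0f2bc88, 0fd47b5, 1dcefdf, 22a0233, 5381b1a, 6110dcb, cd6537a, e048bcb, f9e8d7a}.
In d23602e's history but not f9e8d7a's: {0adc433, 45aedd7, d23602e} — 3 commits.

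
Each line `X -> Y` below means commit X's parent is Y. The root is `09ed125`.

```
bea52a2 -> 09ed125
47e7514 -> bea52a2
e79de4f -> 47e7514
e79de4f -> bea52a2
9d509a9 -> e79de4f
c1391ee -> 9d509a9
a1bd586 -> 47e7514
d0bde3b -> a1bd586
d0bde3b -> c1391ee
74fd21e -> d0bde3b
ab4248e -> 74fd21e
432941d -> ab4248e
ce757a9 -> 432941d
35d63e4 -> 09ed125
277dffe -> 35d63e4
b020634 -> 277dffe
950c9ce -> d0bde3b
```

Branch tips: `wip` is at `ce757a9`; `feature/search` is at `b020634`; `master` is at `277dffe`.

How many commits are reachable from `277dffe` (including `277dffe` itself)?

3

Walking parent pointers from 277dffe: reachable set = {09ed125, 277dffe, 35d63e4}.
That is 3 commits.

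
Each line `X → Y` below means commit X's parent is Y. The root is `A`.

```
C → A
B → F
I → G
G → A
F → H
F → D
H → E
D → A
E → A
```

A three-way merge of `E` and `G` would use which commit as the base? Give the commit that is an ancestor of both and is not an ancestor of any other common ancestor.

A

Ancestors of E: {A, E}.
Ancestors of G: {A, G}.
Common ancestors: {A}.
The only common ancestor is A, so it is the merge base.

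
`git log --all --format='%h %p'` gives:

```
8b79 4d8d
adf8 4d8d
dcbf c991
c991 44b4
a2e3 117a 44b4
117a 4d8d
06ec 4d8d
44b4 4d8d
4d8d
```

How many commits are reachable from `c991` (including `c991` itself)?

Walking parent pointers from c991: reachable set = {44b4, 4d8d, c991}.
That is 3 commits.

3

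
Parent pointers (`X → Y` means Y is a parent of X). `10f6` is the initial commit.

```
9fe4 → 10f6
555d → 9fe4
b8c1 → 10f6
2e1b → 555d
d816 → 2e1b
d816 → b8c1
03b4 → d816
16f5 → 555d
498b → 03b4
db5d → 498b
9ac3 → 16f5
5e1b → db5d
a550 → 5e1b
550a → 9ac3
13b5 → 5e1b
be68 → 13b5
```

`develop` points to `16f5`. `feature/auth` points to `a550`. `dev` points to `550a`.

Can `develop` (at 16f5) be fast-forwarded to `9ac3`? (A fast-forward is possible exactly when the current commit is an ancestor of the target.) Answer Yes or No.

A fast-forward from 16f5 to 9ac3 is possible iff 16f5 is an ancestor of 9ac3.
Ancestors of 9ac3: {10f6, 16f5, 555d, 9ac3, 9fe4}.
16f5 is among them, so fast-forward is possible.

Yes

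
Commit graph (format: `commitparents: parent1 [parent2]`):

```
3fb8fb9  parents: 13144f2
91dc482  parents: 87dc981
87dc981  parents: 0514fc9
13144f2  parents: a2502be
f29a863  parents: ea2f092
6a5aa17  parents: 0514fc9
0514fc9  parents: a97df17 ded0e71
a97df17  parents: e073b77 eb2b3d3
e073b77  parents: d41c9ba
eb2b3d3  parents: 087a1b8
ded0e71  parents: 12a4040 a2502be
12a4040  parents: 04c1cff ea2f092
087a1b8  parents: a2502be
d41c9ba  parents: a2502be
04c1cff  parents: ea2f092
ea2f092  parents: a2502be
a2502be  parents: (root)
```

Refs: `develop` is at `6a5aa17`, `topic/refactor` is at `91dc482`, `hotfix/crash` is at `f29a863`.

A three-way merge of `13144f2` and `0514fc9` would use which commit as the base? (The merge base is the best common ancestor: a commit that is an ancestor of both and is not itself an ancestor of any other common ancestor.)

Ancestors of 13144f2: {13144f2, a2502be}.
Ancestors of 0514fc9: {04c1cff, 0514fc9, 087a1b8, 12a4040, a2502be, a97df17, d41c9ba, ded0e71, e073b77, ea2f092, eb2b3d3}.
Common ancestors: {a2502be}.
The only common ancestor is a2502be, so it is the merge base.

a2502be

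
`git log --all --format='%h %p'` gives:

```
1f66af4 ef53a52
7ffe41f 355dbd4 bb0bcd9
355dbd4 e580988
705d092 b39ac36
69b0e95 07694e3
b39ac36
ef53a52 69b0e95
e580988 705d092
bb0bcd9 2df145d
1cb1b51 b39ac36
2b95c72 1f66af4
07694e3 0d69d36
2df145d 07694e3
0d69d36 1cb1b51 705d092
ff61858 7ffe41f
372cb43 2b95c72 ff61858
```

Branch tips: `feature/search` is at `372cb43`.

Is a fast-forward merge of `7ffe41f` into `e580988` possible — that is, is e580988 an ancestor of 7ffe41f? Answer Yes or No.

Yes

A fast-forward from e580988 to 7ffe41f is possible iff e580988 is an ancestor of 7ffe41f.
Ancestors of 7ffe41f: {07694e3, 0d69d36, 1cb1b51, 2df145d, 355dbd4, 705d092, 7ffe41f, b39ac36, bb0bcd9, e580988}.
e580988 is among them, so fast-forward is possible.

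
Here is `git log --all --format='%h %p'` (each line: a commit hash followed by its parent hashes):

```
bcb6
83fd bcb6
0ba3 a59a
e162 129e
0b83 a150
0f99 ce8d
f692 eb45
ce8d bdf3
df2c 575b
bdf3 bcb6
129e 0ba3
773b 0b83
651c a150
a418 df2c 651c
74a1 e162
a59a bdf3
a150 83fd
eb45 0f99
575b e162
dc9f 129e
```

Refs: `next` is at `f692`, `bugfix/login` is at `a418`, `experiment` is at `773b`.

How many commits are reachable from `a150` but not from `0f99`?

2

Reachable from a150: {83fd, a150, bcb6}.
Reachable from 0f99: {0f99, bcb6, bdf3, ce8d}.
In a150's history but not 0f99's: {83fd, a150} — 2 commits.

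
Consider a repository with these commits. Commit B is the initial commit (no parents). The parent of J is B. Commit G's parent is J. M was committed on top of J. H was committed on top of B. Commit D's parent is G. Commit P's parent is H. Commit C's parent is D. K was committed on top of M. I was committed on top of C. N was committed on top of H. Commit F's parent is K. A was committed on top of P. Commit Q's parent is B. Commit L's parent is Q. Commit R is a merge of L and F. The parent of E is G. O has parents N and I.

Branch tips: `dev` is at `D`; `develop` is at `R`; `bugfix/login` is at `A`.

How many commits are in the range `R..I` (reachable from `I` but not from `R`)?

Reachable from I: {B, C, D, G, I, J}.
Reachable from R: {B, F, J, K, L, M, Q, R}.
In I's history but not R's: {C, D, G, I} — 4 commits.

4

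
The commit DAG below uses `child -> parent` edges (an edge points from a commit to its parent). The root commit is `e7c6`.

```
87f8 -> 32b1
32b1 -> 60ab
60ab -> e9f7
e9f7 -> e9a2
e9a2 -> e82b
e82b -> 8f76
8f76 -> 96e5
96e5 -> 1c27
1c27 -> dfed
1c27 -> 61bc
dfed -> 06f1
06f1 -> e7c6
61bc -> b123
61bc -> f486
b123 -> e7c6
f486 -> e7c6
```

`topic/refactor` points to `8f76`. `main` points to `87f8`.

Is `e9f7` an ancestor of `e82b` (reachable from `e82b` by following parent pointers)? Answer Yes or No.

No

Ancestors of e82b: {06f1, 1c27, 61bc, 8f76, 96e5, b123, dfed, e7c6, e82b, f486}.
e9f7 is not in that set, so it is not an ancestor of e82b.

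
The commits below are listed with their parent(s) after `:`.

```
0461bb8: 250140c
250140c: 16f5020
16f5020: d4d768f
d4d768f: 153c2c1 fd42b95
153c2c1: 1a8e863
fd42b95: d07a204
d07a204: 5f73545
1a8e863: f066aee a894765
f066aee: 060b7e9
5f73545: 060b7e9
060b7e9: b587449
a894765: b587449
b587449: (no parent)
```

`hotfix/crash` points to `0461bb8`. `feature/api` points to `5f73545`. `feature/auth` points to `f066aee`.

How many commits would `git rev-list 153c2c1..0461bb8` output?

7

Reachable from 0461bb8: {0461bb8, 060b7e9, 153c2c1, 16f5020, 1a8e863, 250140c, 5f73545, a894765, b587449, d07a204, d4d768f, f066aee, fd42b95}.
Reachable from 153c2c1: {060b7e9, 153c2c1, 1a8e863, a894765, b587449, f066aee}.
In 0461bb8's history but not 153c2c1's: {0461bb8, 16f5020, 250140c, 5f73545, d07a204, d4d768f, fd42b95} — 7 commits.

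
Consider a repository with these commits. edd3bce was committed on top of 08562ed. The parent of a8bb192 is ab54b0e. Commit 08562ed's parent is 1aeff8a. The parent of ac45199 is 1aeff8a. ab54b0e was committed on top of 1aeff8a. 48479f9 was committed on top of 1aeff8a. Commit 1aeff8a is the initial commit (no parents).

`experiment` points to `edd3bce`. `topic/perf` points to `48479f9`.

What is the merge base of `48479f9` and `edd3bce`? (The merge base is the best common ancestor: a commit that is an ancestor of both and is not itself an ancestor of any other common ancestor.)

1aeff8a

Ancestors of 48479f9: {1aeff8a, 48479f9}.
Ancestors of edd3bce: {08562ed, 1aeff8a, edd3bce}.
Common ancestors: {1aeff8a}.
The only common ancestor is 1aeff8a, so it is the merge base.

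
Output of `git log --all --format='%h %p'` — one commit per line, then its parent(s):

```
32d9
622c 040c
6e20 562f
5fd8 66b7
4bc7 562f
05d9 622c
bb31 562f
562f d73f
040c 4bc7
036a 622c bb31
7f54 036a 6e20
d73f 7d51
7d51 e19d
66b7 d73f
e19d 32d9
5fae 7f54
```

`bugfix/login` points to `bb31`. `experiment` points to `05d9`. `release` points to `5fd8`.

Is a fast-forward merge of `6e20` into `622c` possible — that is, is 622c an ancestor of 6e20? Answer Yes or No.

No

A fast-forward from 622c to 6e20 is possible iff 622c is an ancestor of 6e20.
Ancestors of 6e20: {32d9, 562f, 6e20, 7d51, d73f, e19d}.
622c is not among them, so fast-forward is not possible.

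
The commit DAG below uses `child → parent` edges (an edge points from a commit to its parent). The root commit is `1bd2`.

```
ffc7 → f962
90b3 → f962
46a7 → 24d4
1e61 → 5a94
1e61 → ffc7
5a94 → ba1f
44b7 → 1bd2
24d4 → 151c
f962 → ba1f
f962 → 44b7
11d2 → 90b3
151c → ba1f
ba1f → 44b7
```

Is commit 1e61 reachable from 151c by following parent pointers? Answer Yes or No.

No

Ancestors of 151c: {151c, 1bd2, 44b7, ba1f}.
1e61 is not in that set, so it is not an ancestor of 151c.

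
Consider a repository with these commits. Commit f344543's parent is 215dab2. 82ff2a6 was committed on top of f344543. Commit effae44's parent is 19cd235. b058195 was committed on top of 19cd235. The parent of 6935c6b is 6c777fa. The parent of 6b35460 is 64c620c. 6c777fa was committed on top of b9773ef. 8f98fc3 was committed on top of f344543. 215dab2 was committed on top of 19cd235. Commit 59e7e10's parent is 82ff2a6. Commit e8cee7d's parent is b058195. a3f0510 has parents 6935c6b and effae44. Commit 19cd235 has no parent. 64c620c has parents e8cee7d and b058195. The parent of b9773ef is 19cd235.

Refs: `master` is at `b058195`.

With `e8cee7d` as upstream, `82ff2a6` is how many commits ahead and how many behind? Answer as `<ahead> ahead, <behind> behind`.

Reachable from 82ff2a6: {19cd235, 215dab2, 82ff2a6, f344543}.
Reachable from e8cee7d: {19cd235, b058195, e8cee7d}.
Only in 82ff2a6's history (ahead): {215dab2, 82ff2a6, f344543} — 3.
Only in e8cee7d's history (behind): {b058195, e8cee7d} — 2.

3 ahead, 2 behind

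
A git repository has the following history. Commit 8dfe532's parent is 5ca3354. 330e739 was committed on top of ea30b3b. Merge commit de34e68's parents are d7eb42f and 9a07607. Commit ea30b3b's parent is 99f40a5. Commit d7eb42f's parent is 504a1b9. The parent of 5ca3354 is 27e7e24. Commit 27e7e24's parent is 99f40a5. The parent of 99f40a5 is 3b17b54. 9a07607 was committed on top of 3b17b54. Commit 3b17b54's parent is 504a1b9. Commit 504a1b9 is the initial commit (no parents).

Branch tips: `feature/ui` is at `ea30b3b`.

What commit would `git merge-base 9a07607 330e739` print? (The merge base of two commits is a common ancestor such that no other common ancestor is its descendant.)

Ancestors of 9a07607: {3b17b54, 504a1b9, 9a07607}.
Ancestors of 330e739: {330e739, 3b17b54, 504a1b9, 99f40a5, ea30b3b}.
Common ancestors: {3b17b54, 504a1b9}.
Among these, 3b17b54 is not an ancestor of any other common ancestor — it is the merge base.

3b17b54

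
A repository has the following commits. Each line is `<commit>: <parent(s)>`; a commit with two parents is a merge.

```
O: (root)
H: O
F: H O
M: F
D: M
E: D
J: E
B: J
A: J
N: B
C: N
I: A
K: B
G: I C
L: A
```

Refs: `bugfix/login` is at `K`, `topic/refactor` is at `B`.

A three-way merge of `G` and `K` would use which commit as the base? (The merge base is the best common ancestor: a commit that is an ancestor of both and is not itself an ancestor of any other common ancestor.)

B

Ancestors of G: {A, B, C, D, E, F, G, H, I, J, M, N, O}.
Ancestors of K: {B, D, E, F, H, J, K, M, O}.
Common ancestors: {B, D, E, F, H, J, M, O}.
Among these, B is not an ancestor of any other common ancestor — it is the merge base.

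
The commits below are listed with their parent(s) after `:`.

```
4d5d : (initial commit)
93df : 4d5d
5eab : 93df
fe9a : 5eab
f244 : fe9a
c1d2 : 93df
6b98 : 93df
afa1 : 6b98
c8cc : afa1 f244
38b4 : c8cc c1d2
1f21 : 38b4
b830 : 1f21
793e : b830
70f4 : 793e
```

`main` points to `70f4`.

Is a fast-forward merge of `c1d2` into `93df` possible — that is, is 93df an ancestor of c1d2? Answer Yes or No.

A fast-forward from 93df to c1d2 is possible iff 93df is an ancestor of c1d2.
Ancestors of c1d2: {4d5d, 93df, c1d2}.
93df is among them, so fast-forward is possible.

Yes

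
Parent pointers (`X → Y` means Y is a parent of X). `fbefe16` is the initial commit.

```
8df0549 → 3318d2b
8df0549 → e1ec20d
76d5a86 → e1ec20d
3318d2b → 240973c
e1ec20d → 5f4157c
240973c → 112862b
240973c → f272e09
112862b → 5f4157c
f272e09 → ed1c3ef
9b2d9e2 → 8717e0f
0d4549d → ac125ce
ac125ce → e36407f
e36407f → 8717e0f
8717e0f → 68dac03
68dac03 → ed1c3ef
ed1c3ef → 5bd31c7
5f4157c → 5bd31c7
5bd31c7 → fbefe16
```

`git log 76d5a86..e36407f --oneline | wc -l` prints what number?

Reachable from e36407f: {5bd31c7, 68dac03, 8717e0f, e36407f, ed1c3ef, fbefe16}.
Reachable from 76d5a86: {5bd31c7, 5f4157c, 76d5a86, e1ec20d, fbefe16}.
In e36407f's history but not 76d5a86's: {68dac03, 8717e0f, e36407f, ed1c3ef} — 4 commits.

4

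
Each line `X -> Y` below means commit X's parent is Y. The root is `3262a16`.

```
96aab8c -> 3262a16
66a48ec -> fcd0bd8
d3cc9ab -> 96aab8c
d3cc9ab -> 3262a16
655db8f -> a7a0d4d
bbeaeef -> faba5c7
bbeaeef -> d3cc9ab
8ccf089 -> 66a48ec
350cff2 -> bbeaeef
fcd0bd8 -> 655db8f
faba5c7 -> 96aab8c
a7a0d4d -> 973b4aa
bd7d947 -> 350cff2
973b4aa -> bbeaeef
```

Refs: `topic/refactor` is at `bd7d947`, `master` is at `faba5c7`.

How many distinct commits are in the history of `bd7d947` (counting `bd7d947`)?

Walking parent pointers from bd7d947: reachable set = {3262a16, 350cff2, 96aab8c, bbeaeef, bd7d947, d3cc9ab, faba5c7}.
That is 7 commits.

7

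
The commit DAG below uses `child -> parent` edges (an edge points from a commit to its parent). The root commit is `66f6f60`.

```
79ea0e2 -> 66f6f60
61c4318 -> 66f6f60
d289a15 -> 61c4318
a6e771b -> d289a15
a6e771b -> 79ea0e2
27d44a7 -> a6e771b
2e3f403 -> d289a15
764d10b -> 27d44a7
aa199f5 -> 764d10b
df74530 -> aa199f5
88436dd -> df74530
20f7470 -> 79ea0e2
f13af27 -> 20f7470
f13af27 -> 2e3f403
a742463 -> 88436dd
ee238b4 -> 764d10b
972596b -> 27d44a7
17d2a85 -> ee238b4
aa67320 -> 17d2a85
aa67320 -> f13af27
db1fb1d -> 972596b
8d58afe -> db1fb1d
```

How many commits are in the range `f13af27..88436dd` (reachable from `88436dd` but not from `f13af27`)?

6

Reachable from 88436dd: {27d44a7, 61c4318, 66f6f60, 764d10b, 79ea0e2, 88436dd, a6e771b, aa199f5, d289a15, df74530}.
Reachable from f13af27: {20f7470, 2e3f403, 61c4318, 66f6f60, 79ea0e2, d289a15, f13af27}.
In 88436dd's history but not f13af27's: {27d44a7, 764d10b, 88436dd, a6e771b, aa199f5, df74530} — 6 commits.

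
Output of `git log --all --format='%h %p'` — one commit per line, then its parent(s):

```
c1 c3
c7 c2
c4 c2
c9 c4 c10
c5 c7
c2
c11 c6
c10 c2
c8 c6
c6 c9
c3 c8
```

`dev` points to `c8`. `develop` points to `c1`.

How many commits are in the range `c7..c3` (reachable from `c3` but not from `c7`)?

6

Reachable from c3: {c10, c2, c3, c4, c6, c8, c9}.
Reachable from c7: {c2, c7}.
In c3's history but not c7's: {c10, c3, c4, c6, c8, c9} — 6 commits.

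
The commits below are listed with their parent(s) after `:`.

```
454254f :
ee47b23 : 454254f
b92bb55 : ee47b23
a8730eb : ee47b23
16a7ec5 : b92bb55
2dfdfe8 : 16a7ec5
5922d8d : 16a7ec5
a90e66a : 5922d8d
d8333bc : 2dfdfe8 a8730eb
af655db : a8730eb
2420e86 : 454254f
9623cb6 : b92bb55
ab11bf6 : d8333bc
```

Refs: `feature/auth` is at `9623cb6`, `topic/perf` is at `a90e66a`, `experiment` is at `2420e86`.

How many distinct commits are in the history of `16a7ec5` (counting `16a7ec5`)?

4

Walking parent pointers from 16a7ec5: reachable set = {16a7ec5, 454254f, b92bb55, ee47b23}.
That is 4 commits.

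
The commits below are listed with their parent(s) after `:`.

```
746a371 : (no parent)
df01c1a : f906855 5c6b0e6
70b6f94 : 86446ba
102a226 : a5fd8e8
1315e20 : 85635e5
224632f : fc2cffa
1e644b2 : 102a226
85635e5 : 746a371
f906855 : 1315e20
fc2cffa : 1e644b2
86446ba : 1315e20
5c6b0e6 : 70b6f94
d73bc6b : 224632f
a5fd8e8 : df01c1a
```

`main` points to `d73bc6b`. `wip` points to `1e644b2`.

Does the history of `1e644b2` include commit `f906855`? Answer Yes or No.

Yes

Ancestors of 1e644b2 (commits reachable by following parents): {102a226, 1315e20, 1e644b2, 5c6b0e6, 70b6f94, 746a371, 85635e5, 86446ba, a5fd8e8, df01c1a, f906855}.
f906855 is in that set, so it is an ancestor of 1e644b2.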